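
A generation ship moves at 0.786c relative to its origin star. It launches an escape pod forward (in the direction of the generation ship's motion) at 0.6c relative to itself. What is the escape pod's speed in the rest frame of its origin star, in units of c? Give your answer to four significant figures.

Relativistic velocity addition: u = (u' + v)/(1 + u'v/c²), with u' = 0.6c and v = 0.786c.
Numerator: 0.6 + 0.786 = 1.386. Denominator: 1 + (0.6)(0.786) = 1.4716.
u = 1.386/1.4716 = 0.94183, so the speed is 0.9418c.

0.9418c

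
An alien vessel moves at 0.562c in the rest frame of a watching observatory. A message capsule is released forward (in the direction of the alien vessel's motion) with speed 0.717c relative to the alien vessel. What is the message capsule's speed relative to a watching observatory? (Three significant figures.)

In units of c, u = (u' + v)/(1 + u'v) with u' = 0.717 and v = 0.562.
Numerator: 0.717 + 0.562 = 1.279. Denominator: 1 + (0.717)(0.562) = 1.402954.
u = 1.279/1.402954 = 0.91165, so the speed is 0.912c.

0.912c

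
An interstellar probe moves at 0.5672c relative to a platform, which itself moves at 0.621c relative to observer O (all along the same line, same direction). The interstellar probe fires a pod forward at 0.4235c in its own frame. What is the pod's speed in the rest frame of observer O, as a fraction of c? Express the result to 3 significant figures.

0.949c

Apply u = (u'+v)/(1+u'v) twice. Pod in the platform frame: (0.4235+0.5672)/(1+0.4235·0.5672) = 0.9907/1.2402092 = 0.79882c.
That velocity, transformed to the rest frame of observer O: (0.79882+0.621)/(1+0.79882·0.621) = 1.41982/1.49606722 = 0.94903c.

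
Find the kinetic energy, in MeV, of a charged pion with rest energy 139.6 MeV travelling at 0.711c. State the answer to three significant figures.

58.9 MeV

β² = 0.505521, so γ = 1/√0.494479 = 1.42209.
Kinetic energy: K = (γ − 1)mc² = (1.42209 − 1) × 139.6 MeV = 0.42209 × 139.6 = 58.9 MeV.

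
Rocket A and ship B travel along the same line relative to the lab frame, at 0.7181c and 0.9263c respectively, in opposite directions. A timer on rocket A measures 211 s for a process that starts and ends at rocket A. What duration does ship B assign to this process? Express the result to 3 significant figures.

Transform rocket A's velocity into ship B's frame: (0.7181 + 0.9263)/(1 + 0.7181·0.9263) = 1.6444/1.66517603, so the relative speed is 0.98752c.
γ for this relative speed: γ = 1/√(1 − 0.975196) = 6.3495.
Rocket A's interval is proper; time dilation gives Δt_B = γΔτ = 6.3495 × 211 s = 1340 s.

1340 s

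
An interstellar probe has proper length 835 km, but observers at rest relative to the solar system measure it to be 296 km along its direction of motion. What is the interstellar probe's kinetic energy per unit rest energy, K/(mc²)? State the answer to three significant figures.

1.82

Length contraction gives γ = L₀/L = 835/296 = 2.82095.
K/(mc²) = γ − 1 = 2.82095 − 1 = 1.82.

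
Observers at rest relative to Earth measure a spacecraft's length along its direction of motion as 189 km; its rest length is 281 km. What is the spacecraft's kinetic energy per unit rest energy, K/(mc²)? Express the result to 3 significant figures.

0.487

γ = L₀/L = 281/189 = 1.48677.
K/(mc²) = γ − 1 = 1.48677 − 1 = 0.487.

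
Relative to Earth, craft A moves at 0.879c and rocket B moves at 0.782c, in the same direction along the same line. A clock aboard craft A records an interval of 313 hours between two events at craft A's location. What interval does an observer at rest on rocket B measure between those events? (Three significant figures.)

329 hours

Speed of craft A in rocket B's frame: u = (v_A − v_B)/(1 − v_A v_B/c²) = (0.879 − 0.782)/(1 − 0.879×0.782) = 0.097/0.312622 = 0.31028; |u| = 0.31028c.
At |u| = 0.31028c, γ = (1 − 0.0962737)^(−1/2) = 1.0519.
The clock on craft A records proper time, so rocket B measures Δt = γΔτ = 1.0519 × 313 = 329 hours.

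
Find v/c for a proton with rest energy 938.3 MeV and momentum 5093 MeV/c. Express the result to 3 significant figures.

0.983

pc/(mc²) = 5093/938.3 = 5.4279 = βγ = β/√(1−β²).
So β² = x²/(1 + x²) with x = 5.4279: x² = 29.4621, β² = 29.4621/30.4621 = 0.967172, β = 0.983.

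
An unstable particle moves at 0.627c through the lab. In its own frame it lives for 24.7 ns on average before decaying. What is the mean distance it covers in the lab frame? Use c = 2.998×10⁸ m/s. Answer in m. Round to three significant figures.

5.96 m

Lorentz factor: γ = (1 − 0.393129)^(−1/2) = 1.2837.
Lab-frame lifetime: Δt = γτ = 1.2837 × 24.7 ns = 31.707 ns.
Distance: d = vΔt = 0.627 × 2.998×10⁸ m/s × 3.1707×10^-8 s = 5.96 m.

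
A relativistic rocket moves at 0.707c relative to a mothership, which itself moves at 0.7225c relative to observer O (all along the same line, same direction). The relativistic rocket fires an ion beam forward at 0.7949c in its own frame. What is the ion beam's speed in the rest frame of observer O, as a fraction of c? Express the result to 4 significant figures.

Compose velocities in two stages. Stage 1 (into S'): u₁ = (0.7949+0.707)/(1+0.7949×0.707) = 0.96153.
Stage 2 (into S): u = (0.96153+0.7225)/(1+0.96153×0.7225) = 0.9937, so the speed is 0.9937c.

0.9937c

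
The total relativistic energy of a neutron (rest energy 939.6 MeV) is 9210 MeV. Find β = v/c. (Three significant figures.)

0.995

γ = E/(mc²) = 9210/939.6 = 9.802.
β = √(1 − 1/γ²) = √(1 − 0.0104081) = √0.9895919 = 0.995.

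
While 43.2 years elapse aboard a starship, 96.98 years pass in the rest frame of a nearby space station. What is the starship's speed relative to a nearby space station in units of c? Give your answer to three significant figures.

0.895c

γ = Δt/Δτ = 96.98/43.2 = 2.2449.
β = √(1 − 1/γ²) = √(1 − 0.198429) = √0.801571 = 0.895.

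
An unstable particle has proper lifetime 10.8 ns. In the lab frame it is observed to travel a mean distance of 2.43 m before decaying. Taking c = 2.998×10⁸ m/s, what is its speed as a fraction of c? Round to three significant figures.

0.600c

Lab distance = (lab lifetime)·v = γτ·βc, so βγ = d/(cτ) = 2.430/(2.998×10⁸ × 1.080×10^-8) = 0.7505.
With βγ = 0.7505: γ² = 1 + (βγ)² = 1.56325, and β = (βγ)/γ = 0.7505/1.2503 = 0.600.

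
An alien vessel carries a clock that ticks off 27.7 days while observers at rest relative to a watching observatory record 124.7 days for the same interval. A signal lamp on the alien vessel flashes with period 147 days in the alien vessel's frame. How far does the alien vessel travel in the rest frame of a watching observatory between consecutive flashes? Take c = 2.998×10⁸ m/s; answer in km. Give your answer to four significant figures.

1.671×10^13 km

γ = Δt/Δτ = 124.7/27.7 = 4.50181.
β = √(1 − 1/γ²) = 0.97502. Lab-frame period = γτ = 4.50181×147 days = 661.77 days. Distance = βc × γτ = 0.97502 × 2.998×10⁸ m/s × 57176928 s = 1.6713×10^16 m = 1.671×10^13 km.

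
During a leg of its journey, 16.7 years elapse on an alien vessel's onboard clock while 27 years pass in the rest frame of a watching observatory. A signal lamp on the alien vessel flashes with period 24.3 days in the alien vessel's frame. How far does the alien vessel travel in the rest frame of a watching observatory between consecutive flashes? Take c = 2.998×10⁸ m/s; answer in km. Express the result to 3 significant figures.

γ = Δt/Δτ = 27/16.7 = 1.61677.
β = √(1 − 1/γ²) = 0.78577. Lab-frame period = γτ = 1.61677×24.3 days = 39.288 days. Distance = βc × γτ = 0.78577 × 2.998×10⁸ m/s × 3394483.2 s = 7.9965×10^14 m = 8.00×10^11 km.

8.00×10^11 km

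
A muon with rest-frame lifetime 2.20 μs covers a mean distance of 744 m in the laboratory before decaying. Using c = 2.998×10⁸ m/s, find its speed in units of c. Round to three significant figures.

0.748c

Lab distance = (lab lifetime)·v = γτ·βc, so βγ = d/(cτ) = 744.0/(2.998×10⁸ × 2.200×10^-6) = 1.128.
With βγ = 1.128: γ² = 1 + (βγ)² = 2.27238, and β = (βγ)/γ = 1.128/1.50744 = 0.748.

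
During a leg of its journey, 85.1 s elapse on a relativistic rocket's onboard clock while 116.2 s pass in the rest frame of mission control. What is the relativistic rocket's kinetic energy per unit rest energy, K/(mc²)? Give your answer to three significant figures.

From Δt = γΔτ: γ = 116.2/85.1 = 1.36545.
K/(mc²) = γ − 1 = 1.36545 − 1 = 0.365.

0.365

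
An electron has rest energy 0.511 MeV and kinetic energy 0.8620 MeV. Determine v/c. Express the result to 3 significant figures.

0.928

K = (γ−1)mc², so γ = 1 + 0.8620/0.511 = 2.6869.
Then v/c = √(1 − γ⁻²) = √(1 − 0.138515) = √0.861485 = 0.928.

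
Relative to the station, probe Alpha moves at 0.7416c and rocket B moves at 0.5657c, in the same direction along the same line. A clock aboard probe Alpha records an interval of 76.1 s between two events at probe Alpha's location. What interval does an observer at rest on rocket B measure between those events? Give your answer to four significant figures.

The velocity of probe Alpha relative to rocket B is (0.7416 − 0.5657)c / (1 − 0.7416×0.5657) = 0.30303c; relative speed 0.30303c.
γ for this relative speed: γ = 1/√(1 − 0.0918272) = 1.0493.
Probe Alpha's interval is proper; time dilation gives Δt_B = γΔτ = 1.0493 × 76.1 s = 79.85 s.

79.85 s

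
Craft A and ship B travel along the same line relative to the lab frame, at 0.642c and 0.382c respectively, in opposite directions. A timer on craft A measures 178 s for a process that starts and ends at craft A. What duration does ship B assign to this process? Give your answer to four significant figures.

Speed of craft A in ship B's frame: u = (v_A + v_B)/(1 + v_A v_B/c²) = (0.642 + 0.382)/(1 + 0.642×0.382) = 1.024/1.245244 = 0.82233; |u| = 0.82233c.
At |u| = 0.82233c, γ = (1 − 0.676227)^(−1/2) = 1.7574.
Craft A's interval is proper; time dilation gives Δt_B = γΔτ = 1.7574 × 178 s = 312.8 s.

312.8 s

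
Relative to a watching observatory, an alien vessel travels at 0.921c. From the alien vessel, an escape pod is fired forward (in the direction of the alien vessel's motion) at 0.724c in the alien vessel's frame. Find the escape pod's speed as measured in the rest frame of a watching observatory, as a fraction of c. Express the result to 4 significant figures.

Relativistic velocity addition: u = (u' + v)/(1 + u'v/c²), with u' = 0.724c and v = 0.921c.
Numerator: 0.724 + 0.921 = 1.645. Denominator: 1 + (0.724)(0.921) = 1.666804.
u = 1.645/1.666804 = 0.98692, so the speed is 0.9869c.

0.9869c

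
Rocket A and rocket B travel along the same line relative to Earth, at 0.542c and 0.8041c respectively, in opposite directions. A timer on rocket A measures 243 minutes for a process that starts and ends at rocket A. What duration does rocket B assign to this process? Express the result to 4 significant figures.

The velocity of rocket A relative to rocket B is (0.542 + 0.8041)c / (1 + 0.542×0.8041) = 0.93751c; relative speed 0.93751c.
γ for this relative speed: γ = 1/√(1 − 0.878925) = 2.8739.
The clock on rocket A records proper time, so rocket B measures Δt = γΔτ = 2.8739 × 243 = 698.4 minutes.

698.4 minutes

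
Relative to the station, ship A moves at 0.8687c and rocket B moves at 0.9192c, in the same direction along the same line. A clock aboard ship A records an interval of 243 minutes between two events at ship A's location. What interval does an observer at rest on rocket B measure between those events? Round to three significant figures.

The velocity of ship A relative to rocket B is (0.8687 − 0.9192)c / (1 − 0.8687×0.9192) = −0.25063c; relative speed 0.25063c.
At |u| = 0.25063c, γ = (1 − 0.0628154)^(−1/2) = 1.033.
Ship A's interval is proper; time dilation gives Δt_B = γΔτ = 1.033 × 243 minutes = 251 minutes.

251 minutes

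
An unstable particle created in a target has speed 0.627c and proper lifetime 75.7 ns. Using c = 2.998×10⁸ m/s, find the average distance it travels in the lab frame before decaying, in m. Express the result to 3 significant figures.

18.3 m

With β = 0.627, γ = 1/√(1 − 0.627²) = 1/√0.606871 = 1.2837.
Lab-frame lifetime: Δt = γτ = 1.2837 × 75.7 ns = 97.176 ns.
Distance: d = vΔt = 0.627 × 2.998×10⁸ m/s × 9.7176×10^-8 s = 18.3 m.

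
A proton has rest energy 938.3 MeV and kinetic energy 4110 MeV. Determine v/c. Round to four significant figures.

γ = 1 + K/(mc²) = 1 + 4110/938.3 = 5.3803.
β = √(1 − 1/γ²) = √(1 − 0.0345451) = √0.9654549 = 0.9826.

0.9826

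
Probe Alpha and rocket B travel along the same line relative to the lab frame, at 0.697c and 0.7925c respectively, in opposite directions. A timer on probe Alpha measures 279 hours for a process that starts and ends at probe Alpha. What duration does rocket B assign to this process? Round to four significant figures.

990.4 hours

Transform probe Alpha's velocity into rocket B's frame: (0.697 + 0.7925)/(1 + 0.697·0.7925) = 1.4895/1.5523725, so the relative speed is 0.9595c.
At |u| = 0.9595c, γ = (1 − 0.92064)^(−1/2) = 3.5498.
The clock on probe Alpha records proper time, so rocket B measures Δt = γΔτ = 3.5498 × 279 = 990.4 hours.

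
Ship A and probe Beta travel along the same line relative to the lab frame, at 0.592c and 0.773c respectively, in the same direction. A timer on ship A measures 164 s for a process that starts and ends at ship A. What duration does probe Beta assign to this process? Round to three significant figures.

The velocity of ship A relative to probe Beta is (0.592 − 0.773)c / (1 − 0.592×0.773) = −0.33371c; relative speed 0.33371c.
At |u| = 0.33371c, γ = (1 − 0.111362)^(−1/2) = 1.0608.
The clock on ship A records proper time, so probe Beta measures Δt = γΔτ = 1.0608 × 164 = 174 s.

174 s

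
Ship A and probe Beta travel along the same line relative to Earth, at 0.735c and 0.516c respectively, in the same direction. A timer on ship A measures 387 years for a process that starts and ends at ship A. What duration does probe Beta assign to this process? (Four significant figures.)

Speed of ship A in probe Beta's frame: u = (v_A − v_B)/(1 − v_A v_B/c²) = (0.735 − 0.516)/(1 − 0.735×0.516) = 0.219/0.62074 = 0.3528; |u| = 0.3528c.
At |u| = 0.3528c, γ = (1 − 0.124468)^(−1/2) = 1.0687.
Ship A's interval is proper; time dilation gives Δt_B = γΔτ = 1.0687 × 387 years = 413.6 years.

413.6 years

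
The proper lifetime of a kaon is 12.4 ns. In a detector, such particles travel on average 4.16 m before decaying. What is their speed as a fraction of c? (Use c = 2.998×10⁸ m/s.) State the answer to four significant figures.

d = βγcτ ⇒ βγ = d/(cτ) = 4.160 m / (3.71752 m) = 1.119.
β = (βγ)/√(1+(βγ)²) = 1.119/√2.25216 = 0.7456.

0.7456c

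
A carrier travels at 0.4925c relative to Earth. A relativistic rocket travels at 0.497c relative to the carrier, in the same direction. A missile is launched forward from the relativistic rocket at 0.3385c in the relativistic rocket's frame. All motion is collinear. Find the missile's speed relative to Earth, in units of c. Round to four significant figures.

Apply u = (u'+v)/(1+u'v) twice. Missile in the carrier frame: (0.3385+0.497)/(1+0.3385·0.497) = 0.8355/1.1682345 = 0.71518c.
That velocity, transformed to the rest frame of Earth: (0.71518+0.4925)/(1+0.71518·0.4925) = 1.20768/1.35222615 = 0.89311c.

0.8931c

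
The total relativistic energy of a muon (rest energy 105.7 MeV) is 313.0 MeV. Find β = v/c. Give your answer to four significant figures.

γ = E/(mc²) = 313.0/105.7 = 2.9612.
β = √(1 − 1/γ²) = √(1 − 0.114042) = √0.885958 = 0.9413.

0.9413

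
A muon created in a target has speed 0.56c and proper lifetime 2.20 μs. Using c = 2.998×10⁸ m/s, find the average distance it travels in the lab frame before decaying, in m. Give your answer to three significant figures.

With β = 0.56, γ = 1/√(1 − 0.56²) = 1/√0.6864 = 1.207.
Lab-frame lifetime: Δt = γτ = 1.207 × 2.20 μs = 2.6554 μs.
Distance: d = vΔt = 0.56 × 2.998×10⁸ m/s × 2.6554×10^-6 s = 446 m.

446 m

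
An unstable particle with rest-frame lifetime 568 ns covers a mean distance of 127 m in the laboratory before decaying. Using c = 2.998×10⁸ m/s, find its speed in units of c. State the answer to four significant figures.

d = βγcτ ⇒ βγ = d/(cτ) = 127.0 m / (170.2864 m) = 0.7458.
β = (βγ)/√(1+(βγ)²) = 0.7458/√1.556218 = 0.5978.

0.5978c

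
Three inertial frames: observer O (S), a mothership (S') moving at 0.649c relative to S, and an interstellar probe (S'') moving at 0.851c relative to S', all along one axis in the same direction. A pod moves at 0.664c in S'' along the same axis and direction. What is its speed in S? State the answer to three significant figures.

0.993c

Apply u = (u'+v)/(1+u'v) twice. Pod in the mothership frame: (0.664+0.851)/(1+0.664·0.851) = 1.515/1.565064 = 0.96801c.
That velocity, transformed to the rest frame of observer O: (0.96801+0.649)/(1+0.96801·0.649) = 1.61701/1.62823849 = 0.9931c.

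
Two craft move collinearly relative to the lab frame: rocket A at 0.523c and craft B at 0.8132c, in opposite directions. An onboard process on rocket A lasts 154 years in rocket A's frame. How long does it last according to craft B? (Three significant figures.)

Transform rocket A's velocity into craft B's frame: (0.523 + 0.8132)/(1 + 0.523·0.8132) = 1.3362/1.4253036, so the relative speed is 0.93748c.
At |u| = 0.93748c, γ = (1 − 0.878869)^(−1/2) = 2.8732.
The clock on rocket A records proper time, so craft B measures Δt = γΔτ = 2.8732 × 154 = 442 years.

442 years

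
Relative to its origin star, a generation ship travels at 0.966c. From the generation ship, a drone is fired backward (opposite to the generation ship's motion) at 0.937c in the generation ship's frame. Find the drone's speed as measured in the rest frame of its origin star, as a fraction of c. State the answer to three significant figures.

0.306c

In units of c, u = (u' + v)/(1 + u'v) with u' = −0.937 and v = 0.966.
Numerator: −0.937 + 0.966 = 0.029. Denominator: 1 + (−0.937)(0.966) = 0.094858.
u = 0.029/0.094858 = 0.30572, so the speed is 0.306c.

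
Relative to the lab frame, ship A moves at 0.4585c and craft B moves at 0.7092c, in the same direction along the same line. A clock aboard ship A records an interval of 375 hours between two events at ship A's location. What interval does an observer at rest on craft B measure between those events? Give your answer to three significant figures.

Speed of ship A in craft B's frame: u = (v_A − v_B)/(1 − v_A v_B/c²) = (0.4585 − 0.7092)/(1 − 0.4585×0.7092) = −0.2507/0.6748318 = −0.3715; |u| = 0.3715c.
At |u| = 0.3715c, γ = (1 − 0.138012)^(−1/2) = 1.0771.
Ship A's interval is proper; time dilation gives Δt_B = γΔτ = 1.0771 × 375 hours = 404 hours.

404 hours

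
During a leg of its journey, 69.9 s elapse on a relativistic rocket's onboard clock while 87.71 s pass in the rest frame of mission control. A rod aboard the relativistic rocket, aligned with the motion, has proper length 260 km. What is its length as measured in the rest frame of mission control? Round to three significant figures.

207 km

The time-dilation ratio gives γ = 87.71/69.9 = 1.25479.
L = L₀/γ = 260/1.25479 = 207 km.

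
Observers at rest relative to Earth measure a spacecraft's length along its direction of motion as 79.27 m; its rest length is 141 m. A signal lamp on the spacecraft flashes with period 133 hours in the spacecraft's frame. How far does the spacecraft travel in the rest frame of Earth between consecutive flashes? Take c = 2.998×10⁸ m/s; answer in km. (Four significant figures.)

From L = L₀/γ: γ = 141/79.27 = 1.77873.
β = √(1 − 1/γ²) = 0.827. Lab-frame period = γτ = 1.77873×133 hours = 236.57 hours. Distance = βc × γτ = 0.827 × 2.998×10⁸ m/s × 851652 s = 2.1115×10^14 m = 2.112×10^11 km.

2.112×10^11 km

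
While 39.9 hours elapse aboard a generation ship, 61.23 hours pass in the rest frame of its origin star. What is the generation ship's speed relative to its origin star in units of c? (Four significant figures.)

0.7585c

γ = Δt/Δτ = 61.23/39.9 = 1.5346.
β = √(1 − 1/γ²) = √(1 − 0.424629) = √0.575371 = 0.7585.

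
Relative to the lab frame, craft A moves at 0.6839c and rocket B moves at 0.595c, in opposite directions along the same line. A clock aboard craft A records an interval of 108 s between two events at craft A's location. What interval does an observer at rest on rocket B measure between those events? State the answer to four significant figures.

259.1 s

The velocity of craft A relative to rocket B is (0.6839 + 0.595)c / (1 + 0.6839×0.595) = 0.90901c; relative speed 0.90901c.
At |u| = 0.90901c, γ = (1 − 0.826299)^(−1/2) = 2.3994.
The clock on craft A records proper time, so rocket B measures Δt = γΔτ = 2.3994 × 108 = 259.1 s.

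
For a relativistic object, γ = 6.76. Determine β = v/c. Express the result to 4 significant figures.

β = √(1 − 1/γ²) = √(1 − 1/45.6976) = √0.978117 = 0.9890.

0.9890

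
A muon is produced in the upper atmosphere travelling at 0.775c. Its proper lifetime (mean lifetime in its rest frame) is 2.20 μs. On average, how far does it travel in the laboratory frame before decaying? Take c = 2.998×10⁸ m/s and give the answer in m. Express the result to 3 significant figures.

With β = 0.775, γ = 1/√(1 − 0.775²) = 1/√0.399375 = 1.5824.
Lab-frame lifetime: Δt = γτ = 1.5824 × 2.20 μs = 3.4813 μs.
Distance: d = vΔt = 0.775 × 2.998×10⁸ m/s × 3.4813×10^-6 s = 809 m.

809 m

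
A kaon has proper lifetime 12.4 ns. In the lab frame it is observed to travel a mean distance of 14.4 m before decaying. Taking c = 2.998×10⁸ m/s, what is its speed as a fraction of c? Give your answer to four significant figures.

0.9683c

d = βγcτ ⇒ βγ = d/(cτ) = 14.40 m / (3.71752 m) = 3.8736.
β = (βγ)/√(1+(βγ)²) = 3.8736/√16.0048 = 0.9683.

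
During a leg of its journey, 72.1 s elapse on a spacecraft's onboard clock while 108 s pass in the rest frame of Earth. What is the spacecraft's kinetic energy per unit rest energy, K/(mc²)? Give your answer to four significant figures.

0.4979

γ = Δt/Δτ = 108/72.1 = 1.49792.
K/(mc²) = γ − 1 = 1.49792 − 1 = 0.4979.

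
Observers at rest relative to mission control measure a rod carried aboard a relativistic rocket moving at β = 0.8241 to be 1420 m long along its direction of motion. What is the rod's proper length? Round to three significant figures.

2510 m

With β = 0.8241, γ = 1/√(1 − 0.8241²) = 1/√0.32085919 = 1.7654.
Proper length: L₀ = γ·L = 1.7654 × 1420 = 2510 m.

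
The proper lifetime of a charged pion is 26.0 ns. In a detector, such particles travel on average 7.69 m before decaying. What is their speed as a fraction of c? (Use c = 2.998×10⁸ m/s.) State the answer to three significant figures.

Let x = d/(cτ) = 7.690 m / (2.998×10⁸ m/s × 2.600×10^-8 s) = 0.98656. Since d = βγcτ, x = βγ = β/√(1−β²).
Solving: β² = x²/(1+x²) = 0.973301/1.973301 = 0.493235, so β = 0.702.

0.702c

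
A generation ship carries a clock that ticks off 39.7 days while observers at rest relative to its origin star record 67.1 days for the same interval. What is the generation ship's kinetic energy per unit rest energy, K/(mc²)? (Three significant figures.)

0.690

From Δt = γΔτ: γ = 67.1/39.7 = 1.69018.
Since K = (γ−1)mc², K/(mc²) = 1.69018 − 1 = 0.690.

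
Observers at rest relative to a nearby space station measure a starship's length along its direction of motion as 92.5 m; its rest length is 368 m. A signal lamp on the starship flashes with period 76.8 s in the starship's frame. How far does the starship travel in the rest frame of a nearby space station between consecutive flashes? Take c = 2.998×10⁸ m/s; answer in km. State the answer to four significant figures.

8.866×10^7 km

From L = L₀/γ: γ = 368/92.5 = 3.97838.
β = √(1 − 1/γ²) = 0.96789. Lab-frame period = γτ = 3.97838×76.8 s = 305.54 s. Distance = βc × γτ = 0.96789 × 2.998×10⁸ m/s × 305.54 s = 8.8660×10^10 m = 8.866×10^7 km.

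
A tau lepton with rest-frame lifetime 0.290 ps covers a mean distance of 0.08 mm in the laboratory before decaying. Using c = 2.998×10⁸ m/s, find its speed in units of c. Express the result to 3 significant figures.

0.677c

d = βγcτ ⇒ βγ = d/(cτ) = 8.000×10^-5 m / (8.6942×10^-5 m) = 0.92015.
β = (βγ)/√(1+(βγ)²) = 0.92015/√1.846676 = 0.677.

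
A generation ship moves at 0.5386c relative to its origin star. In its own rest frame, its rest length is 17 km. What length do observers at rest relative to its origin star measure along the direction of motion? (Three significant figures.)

γ = 1/√(1 − β²) = 1/√(1 − 0.29008996) = 1/√0.70991004 = 1/0.842562 = 1.1869.
Length contraction: L = L₀/γ = 17/1.1869 = 14.3 km.

14.3 km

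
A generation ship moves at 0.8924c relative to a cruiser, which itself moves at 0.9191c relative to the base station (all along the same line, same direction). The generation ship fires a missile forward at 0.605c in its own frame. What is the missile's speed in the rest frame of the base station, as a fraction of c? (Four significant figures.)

Apply u = (u'+v)/(1+u'v) twice. Missile in the cruiser frame: (0.605+0.8924)/(1+0.605·0.8924) = 1.4974/1.539902 = 0.9724c.
That velocity, transformed to the rest frame of the base station: (0.9724+0.9191)/(1+0.9724·0.9191) = 1.8915/1.89373284 = 0.99882c.

0.9988c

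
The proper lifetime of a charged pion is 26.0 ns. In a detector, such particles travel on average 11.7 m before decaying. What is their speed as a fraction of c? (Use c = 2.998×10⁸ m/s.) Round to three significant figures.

0.832c

Lab distance = (lab lifetime)·v = γτ·βc, so βγ = d/(cτ) = 11.70/(2.998×10⁸ × 2.600×10^-8) = 1.501.
With βγ = 1.501: γ² = 1 + (βγ)² = 3.253, and β = (βγ)/γ = 1.501/1.80361 = 0.832.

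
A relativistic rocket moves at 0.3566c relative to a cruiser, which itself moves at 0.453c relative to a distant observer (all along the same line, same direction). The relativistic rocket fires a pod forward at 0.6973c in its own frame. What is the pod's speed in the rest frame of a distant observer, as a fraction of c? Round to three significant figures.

0.938c

Apply u = (u'+v)/(1+u'v) twice. Pod in the cruiser frame: (0.6973+0.3566)/(1+0.6973·0.3566) = 1.0539/1.24865718 = 0.84403c.
That velocity, transformed to the rest frame of a distant observer: (0.84403+0.453)/(1+0.84403·0.453) = 1.29703/1.38234559 = 0.93828c.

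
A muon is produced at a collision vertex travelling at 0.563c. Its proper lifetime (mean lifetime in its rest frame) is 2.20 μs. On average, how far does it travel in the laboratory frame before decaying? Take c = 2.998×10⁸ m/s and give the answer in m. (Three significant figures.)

Lorentz factor: γ = (1 − 0.316969)^(−1/2) = 1.21.
Lab-frame lifetime: Δt = γτ = 1.21 × 2.20 μs = 2.662 μs.
Distance: d = vΔt = 0.563 × 2.998×10⁸ m/s × 2.6620×10^-6 s = 449 m.

449 m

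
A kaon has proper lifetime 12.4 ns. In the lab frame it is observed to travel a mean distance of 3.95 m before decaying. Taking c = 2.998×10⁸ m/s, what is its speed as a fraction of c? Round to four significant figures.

Lab distance = (lab lifetime)·v = γτ·βc, so βγ = d/(cτ) = 3.950/(2.998×10⁸ × 1.240×10^-8) = 1.0625.
With βγ = 1.0625: γ² = 1 + (βγ)² = 2.12891, and β = (βγ)/γ = 1.0625/1.45908 = 0.7282.

0.7282c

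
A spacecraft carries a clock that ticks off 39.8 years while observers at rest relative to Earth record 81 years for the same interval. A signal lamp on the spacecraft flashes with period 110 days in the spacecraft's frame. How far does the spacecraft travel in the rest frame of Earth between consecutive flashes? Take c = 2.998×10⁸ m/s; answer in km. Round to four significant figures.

γ = Δt/Δτ = 81/39.8 = 2.03518.
β = √(1 − 1/γ²) = 0.87096. Lab-frame period = γτ = 2.03518×110 days = 223.87 days. Distance = βc × γτ = 0.87096 × 2.998×10⁸ m/s × 19342368 s = 5.0506×10^15 m = 5.051×10^12 km.

5.051×10^12 km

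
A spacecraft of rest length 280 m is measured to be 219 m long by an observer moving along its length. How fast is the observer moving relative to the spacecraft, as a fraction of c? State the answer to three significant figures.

0.623c

Length contraction gives γ = L₀/L = 280/219 = 1.2785.
β = √(1 − 1/γ²) = √0.388215 = 0.623.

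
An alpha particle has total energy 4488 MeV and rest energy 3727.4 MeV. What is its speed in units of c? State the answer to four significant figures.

γ = E/(mc²) = 4488/3727.4 = 1.2041.
β = √(1 − 1/γ²) = √(1 − 0.689723) = √0.310277 = 0.5570.

0.5570c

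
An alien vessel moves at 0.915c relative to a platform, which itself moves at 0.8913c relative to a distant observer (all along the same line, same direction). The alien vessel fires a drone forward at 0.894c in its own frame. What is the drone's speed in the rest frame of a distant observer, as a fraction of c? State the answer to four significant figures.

First combine the drone and alien vessel (S''→S'): u₁ = (0.894 + 0.915)/(1 + 0.894×0.915) = 1.809/1.81801 = 0.99504.
Then combine with the platform (S'→S): u = (0.99504 + 0.8913)/(1 + 0.99504×0.8913) = 1.88634/1.886879152 = 0.99971.

0.9997c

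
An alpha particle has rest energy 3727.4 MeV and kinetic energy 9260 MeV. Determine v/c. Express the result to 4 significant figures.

K = (γ−1)mc², so γ = 1 + 9260/3727.4 = 3.4843.
Then v/c = √(1 − γ⁻²) = √(1 − 0.08237) = √0.91763 = 0.9579.

0.9579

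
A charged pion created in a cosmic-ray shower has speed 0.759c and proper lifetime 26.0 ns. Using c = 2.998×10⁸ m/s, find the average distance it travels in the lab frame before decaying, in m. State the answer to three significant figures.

γ = 1/√(1 − β²) = 1/√(1 − 0.576081) = 1/√0.423919 = 1/0.651091 = 1.5359.
Lab-frame lifetime: Δt = γτ = 1.5359 × 26.0 ns = 39.933 ns.
Distance: d = vΔt = 0.759 × 2.998×10⁸ m/s × 3.9933×10^-8 s = 9.09 m.

9.09 m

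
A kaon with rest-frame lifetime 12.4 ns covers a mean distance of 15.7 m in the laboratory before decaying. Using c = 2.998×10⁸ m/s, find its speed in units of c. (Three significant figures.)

Let x = d/(cτ) = 15.70 m / (2.998×10⁸ m/s × 1.240×10^-8 s) = 4.2232. Since d = βγcτ, x = βγ = β/√(1−β²).
Solving: β² = x²/(1+x²) = 17.8354/18.8354 = 0.946908, so β = 0.973.

0.973c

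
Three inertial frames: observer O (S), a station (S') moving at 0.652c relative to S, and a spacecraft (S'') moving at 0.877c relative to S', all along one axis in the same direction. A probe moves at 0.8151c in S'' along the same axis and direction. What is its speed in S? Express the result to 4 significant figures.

Compose velocities in two stages. Stage 1 (into S'): u₁ = (0.8151+0.877)/(1+0.8151×0.877) = 0.98674.
Stage 2 (into S): u = (0.98674+0.652)/(1+0.98674×0.652) = 0.99719, so the speed is 0.9972c.

0.9972c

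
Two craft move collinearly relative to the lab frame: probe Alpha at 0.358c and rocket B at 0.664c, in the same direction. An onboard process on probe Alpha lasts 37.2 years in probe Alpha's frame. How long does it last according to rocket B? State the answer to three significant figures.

Speed of probe Alpha in rocket B's frame: u = (v_A − v_B)/(1 − v_A v_B/c²) = (0.358 − 0.664)/(1 − 0.358×0.664) = −0.306/0.762288 = −0.40142; |u| = 0.40142c.
At |u| = 0.40142c, γ = (1 − 0.161138)^(−1/2) = 1.0918.
Probe Alpha's interval is proper; time dilation gives Δt_B = γΔτ = 1.0918 × 37.2 years = 40.6 years.

40.6 years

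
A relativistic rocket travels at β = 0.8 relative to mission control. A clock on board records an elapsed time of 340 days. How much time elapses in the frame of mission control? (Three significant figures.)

Lorentz factor: γ = (1 − 0.64)^(−1/2) = 1.6667.
Time dilation: Δt = γ·Δτ = 1.6667 × 340 = 567 days.

567 days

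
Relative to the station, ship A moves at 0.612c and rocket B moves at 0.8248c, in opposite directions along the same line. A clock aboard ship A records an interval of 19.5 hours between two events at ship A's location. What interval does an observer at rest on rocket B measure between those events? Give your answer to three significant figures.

Speed of ship A in rocket B's frame: u = (v_A + v_B)/(1 + v_A v_B/c²) = (0.612 + 0.8248)/(1 + 0.612×0.8248) = 1.4368/1.5047776 = 0.95483; |u| = 0.95483c.
γ for this relative speed: γ = 1/√(1 − 0.9117) = 3.3653.
The clock on ship A records proper time, so rocket B measures Δt = γΔτ = 3.3653 × 19.5 = 65.6 hours.

65.6 hours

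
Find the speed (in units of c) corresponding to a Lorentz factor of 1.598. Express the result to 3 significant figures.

β = √(1 − 1/γ²) = √(1 − 1/2.553604) = √0.608397 = 0.780.

0.780c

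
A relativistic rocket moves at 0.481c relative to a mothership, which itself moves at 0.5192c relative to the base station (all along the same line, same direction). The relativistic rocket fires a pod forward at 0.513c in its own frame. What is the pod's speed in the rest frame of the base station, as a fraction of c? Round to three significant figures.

Compose velocities in two stages. Stage 1 (into S'): u₁ = (0.513+0.481)/(1+0.513×0.481) = 0.79727.
Stage 2 (into S): u = (0.79727+0.5192)/(1+0.79727×0.5192) = 0.93106, so the speed is 0.931c.

0.931c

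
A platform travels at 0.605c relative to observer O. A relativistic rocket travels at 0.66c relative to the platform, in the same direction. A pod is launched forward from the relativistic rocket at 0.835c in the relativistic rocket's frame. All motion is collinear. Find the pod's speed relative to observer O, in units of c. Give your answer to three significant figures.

First combine the pod and relativistic rocket (S''→S'): u₁ = (0.835 + 0.66)/(1 + 0.835×0.66) = 1.495/1.5511 = 0.96383.
Then combine with the platform (S'→S): u = (0.96383 + 0.605)/(1 + 0.96383×0.605) = 1.56883/1.58311715 = 0.99098.

0.991c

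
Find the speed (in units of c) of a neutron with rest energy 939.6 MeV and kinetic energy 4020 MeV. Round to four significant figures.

0.9819c

K = (γ−1)mc², so γ = 1 + 4020/939.6 = 5.2784.
Then v/c = √(1 − γ⁻²) = √(1 − 0.0358918) = √0.9641082 = 0.9819.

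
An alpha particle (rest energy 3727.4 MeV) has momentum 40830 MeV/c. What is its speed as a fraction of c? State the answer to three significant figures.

pc/(mc²) = 40830/3727.4 = 10.954 = βγ = β/√(1−β²).
So β² = x²/(1 + x²) with x = 10.954: x² = 119.99, β² = 119.99/120.99 = 0.991735, β = 0.996.

0.996c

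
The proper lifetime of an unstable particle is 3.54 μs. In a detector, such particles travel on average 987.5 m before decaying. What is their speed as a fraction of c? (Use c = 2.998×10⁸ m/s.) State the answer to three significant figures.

d = βγcτ ⇒ βγ = d/(cτ) = 987.5 m / (1061.292 m) = 0.93047.
β = (βγ)/√(1+(βγ)²) = 0.93047/√1.865774 = 0.681.

0.681c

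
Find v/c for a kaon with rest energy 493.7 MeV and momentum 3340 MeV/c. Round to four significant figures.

pc/(mc²) = 3340/493.7 = 6.7652 = βγ = β/√(1−β²).
So β² = x²/(1 + x²) with x = 6.7652: x² = 45.7679, β² = 45.7679/46.7679 = 0.978618, β = 0.9893.

0.9893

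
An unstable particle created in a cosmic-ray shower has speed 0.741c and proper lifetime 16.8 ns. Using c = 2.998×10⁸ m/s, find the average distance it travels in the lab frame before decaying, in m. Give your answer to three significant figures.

With β = 0.741, γ = 1/√(1 − 0.741²) = 1/√0.450919 = 1.4892.
Lab-frame lifetime: Δt = γτ = 1.4892 × 16.8 ns = 25.019 ns.
Distance: d = vΔt = 0.741 × 2.998×10⁸ m/s × 2.5019×10^-8 s = 5.56 m.

5.56 m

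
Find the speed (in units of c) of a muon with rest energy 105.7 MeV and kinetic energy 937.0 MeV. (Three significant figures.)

K = (γ−1)mc², so γ = 1 + 937.0/105.7 = 9.8647.
Then v/c = √(1 − γ⁻²) = √(1 − 0.0102762) = √0.9897238 = 0.995.

0.995c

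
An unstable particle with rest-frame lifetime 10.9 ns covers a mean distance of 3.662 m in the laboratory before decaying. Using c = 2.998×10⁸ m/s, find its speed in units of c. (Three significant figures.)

0.746c

Lab distance = (lab lifetime)·v = γτ·βc, so βγ = d/(cτ) = 3.662/(2.998×10⁸ × 1.090×10^-8) = 1.1206.
With βγ = 1.1206: γ² = 1 + (βγ)² = 2.25574, and β = (βγ)/γ = 1.1206/1.50191 = 0.746.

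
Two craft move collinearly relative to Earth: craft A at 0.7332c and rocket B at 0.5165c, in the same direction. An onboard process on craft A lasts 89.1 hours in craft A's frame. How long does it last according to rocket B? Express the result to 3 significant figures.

95.1 hours

Speed of craft A in rocket B's frame: u = (v_A − v_B)/(1 − v_A v_B/c²) = (0.7332 − 0.5165)/(1 − 0.7332×0.5165) = 0.2167/0.6213022 = 0.34878; |u| = 0.34878c.
γ for this relative speed: γ = 1/√(1 − 0.121647) = 1.067.
The clock on craft A records proper time, so rocket B measures Δt = γΔτ = 1.067 × 89.1 = 95.1 hours.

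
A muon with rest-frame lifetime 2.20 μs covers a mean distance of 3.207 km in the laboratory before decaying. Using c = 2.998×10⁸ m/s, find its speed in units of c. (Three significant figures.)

d = βγcτ ⇒ βγ = d/(cτ) = 3207 m / (659.56 m) = 4.8623.
β = (βγ)/√(1+(βγ)²) = 4.8623/√24.642 = 0.979.

0.979c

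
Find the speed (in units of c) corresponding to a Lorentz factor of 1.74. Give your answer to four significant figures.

β = √(1 − 1/γ²) = √(1 − 1/3.0276) = √0.669705 = 0.8184.

0.8184c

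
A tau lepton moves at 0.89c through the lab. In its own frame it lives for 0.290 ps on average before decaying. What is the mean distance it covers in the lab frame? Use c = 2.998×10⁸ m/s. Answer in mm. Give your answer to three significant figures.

γ = 1/√(1 − β²) = 1/√(1 − 0.7921) = 1/√0.2079 = 1/0.455961 = 2.1932.
Lab-frame lifetime: Δt = γτ = 2.1932 × 0.290 ps = 0.63603 ps.
Distance: d = vΔt = 0.89 × 2.998×10⁸ m/s × 6.3603×10^-13 s = 1.70×10^-4 m = 0.170 mm.

0.170 mm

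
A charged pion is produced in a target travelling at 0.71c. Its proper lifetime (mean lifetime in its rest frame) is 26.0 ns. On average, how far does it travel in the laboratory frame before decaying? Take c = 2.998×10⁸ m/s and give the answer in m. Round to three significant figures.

7.86 m

With β = 0.71, γ = 1/√(1 − 0.71²) = 1/√0.4959 = 1.42.
Lab-frame lifetime: Δt = γτ = 1.42 × 26.0 ns = 36.92 ns.
Distance: d = vΔt = 0.71 × 2.998×10⁸ m/s × 3.6920×10^-8 s = 7.86 m.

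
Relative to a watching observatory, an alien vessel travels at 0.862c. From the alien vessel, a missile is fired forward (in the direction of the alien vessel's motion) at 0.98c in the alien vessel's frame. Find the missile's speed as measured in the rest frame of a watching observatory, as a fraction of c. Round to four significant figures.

In units of c, u = (u' + v)/(1 + u'v) with u' = 0.98 and v = 0.862.
Numerator: 0.98 + 0.862 = 1.842. Denominator: 1 + (0.98)(0.862) = 1.84476.
u = 1.842/1.84476 = 0.9985, so the speed is 0.9985c.

0.9985c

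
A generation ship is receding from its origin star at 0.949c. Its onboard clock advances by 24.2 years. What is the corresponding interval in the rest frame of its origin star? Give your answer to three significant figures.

β² = 0.900601, so γ = 1/√0.099399 = 3.1718.
The onboard clock measures proper time, so the interval in the rest frame of its origin star is dilated: Δt = γ·Δτ = 3.1718 × 24.2 years = 76.8 years.

76.8 years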